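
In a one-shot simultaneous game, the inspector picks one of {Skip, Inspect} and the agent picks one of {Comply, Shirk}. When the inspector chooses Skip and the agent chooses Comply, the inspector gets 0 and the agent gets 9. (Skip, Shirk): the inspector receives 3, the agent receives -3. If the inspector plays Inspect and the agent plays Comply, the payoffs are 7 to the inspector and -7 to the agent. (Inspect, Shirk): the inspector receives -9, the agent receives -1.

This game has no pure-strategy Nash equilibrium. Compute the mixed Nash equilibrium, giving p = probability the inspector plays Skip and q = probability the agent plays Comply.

p = 1/3, q = 12/19

For the agent to be willing to mix, the agent must be indifferent between Comply and Shirk, which pins down the inspector's mix.
  the agent's payoff from Comply: p·9 + (1−p)·(-7) = 16p - 7
  the agent's payoff from Shirk: p·(-3) + (1−p)·(-1) = -2p - 1
  16p - 7 = -2p - 1  ⇒  18p = 6  ⇒  p = 1/3.
In a mixed equilibrium the inspector is indifferent between Skip and Inspect; this condition fixes q.
  the inspector's payoff to Skip: q·0 + (1−q)·3 = -3q + 3
  the inspector's payoff to Inspect: q·7 + (1−q)·(-9) = 16q - 9
  -3q + 3 = 16q - 9  ⇒  -19q = -12  ⇒  q = 12/19.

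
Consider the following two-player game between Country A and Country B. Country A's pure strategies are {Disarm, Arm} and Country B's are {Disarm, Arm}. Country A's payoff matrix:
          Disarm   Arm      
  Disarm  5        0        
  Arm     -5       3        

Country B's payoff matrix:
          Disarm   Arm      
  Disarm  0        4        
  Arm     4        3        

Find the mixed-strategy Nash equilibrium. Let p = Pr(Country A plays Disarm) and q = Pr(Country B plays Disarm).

p = 1/5, q = 3/13

Country A's mix must leave Country B indifferent between Disarm and Arm.
  Country B's expected payoff from Disarm: p·0 + (1−p)·4 = -4p + 4
  Country B's expected payoff from Arm: p·4 + (1−p)·3 = p + 3
  -4p + 4 = p + 3  ⇒  -5p = -1  ⇒  p = 1/5.
Country A's indifference between Disarm and Arm determines Country B's mixing probability q:
  Country A's payoff to Disarm: q·5 + (1−q)·0 = 5q
  Country A's payoff to Arm: q·(-5) + (1−q)·3 = -8q + 3
  5q = -8q + 3  ⇒  13q = 3  ⇒  q = 3/13.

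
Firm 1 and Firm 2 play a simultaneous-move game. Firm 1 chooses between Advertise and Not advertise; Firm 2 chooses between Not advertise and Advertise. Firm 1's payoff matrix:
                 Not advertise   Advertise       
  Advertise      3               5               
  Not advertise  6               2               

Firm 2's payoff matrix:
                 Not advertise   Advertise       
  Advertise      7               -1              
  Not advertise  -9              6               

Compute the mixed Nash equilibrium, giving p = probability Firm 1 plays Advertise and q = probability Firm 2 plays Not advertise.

Set Firm 2's expected payoff from Not advertise equal to that from Advertise:
  Firm 2's expected payoff from Not advertise: p·7 + (1−p)·(-9) = 16p - 9
  Firm 2's expected payoff from Advertise: p·(-1) + (1−p)·6 = -7p + 6
  16p - 9 = -7p + 6  ⇒  23p = 15  ⇒  p = 15/23.
In a mixed equilibrium Firm 1 is indifferent between Advertise and Not advertise; this condition fixes q.
  Firm 1's payoff from Advertise: q·3 + (1−q)·5 = -2q + 5
  Firm 1's payoff from Not advertise: q·6 + (1−q)·2 = 4q + 2
  -2q + 5 = 4q + 2  ⇒  -6q = -3  ⇒  q = 1/2.

p = 15/23, q = 1/2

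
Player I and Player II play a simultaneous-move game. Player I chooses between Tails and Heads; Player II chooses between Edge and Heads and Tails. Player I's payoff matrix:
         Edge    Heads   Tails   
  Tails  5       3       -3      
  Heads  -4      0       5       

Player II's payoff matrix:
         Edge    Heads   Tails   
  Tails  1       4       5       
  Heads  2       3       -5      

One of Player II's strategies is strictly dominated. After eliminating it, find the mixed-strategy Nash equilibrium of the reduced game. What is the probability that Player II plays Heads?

Player II's strategy Edge is strictly dominated by Heads: 4 > 1 and 3 > 2. Eliminate Edge.
In a mixed equilibrium Player I is indifferent between Tails and Heads; this condition fixes q.
  Player I's expected payoff from Tails: q·3 + (1−q)·(-3) = 6q - 3
  Player I's expected payoff from Heads: q·0 + (1−q)·5 = -5q + 5
  6q - 3 = -5q + 5  ⇒  11q = 8  ⇒  q = 8/11.

q = 8/11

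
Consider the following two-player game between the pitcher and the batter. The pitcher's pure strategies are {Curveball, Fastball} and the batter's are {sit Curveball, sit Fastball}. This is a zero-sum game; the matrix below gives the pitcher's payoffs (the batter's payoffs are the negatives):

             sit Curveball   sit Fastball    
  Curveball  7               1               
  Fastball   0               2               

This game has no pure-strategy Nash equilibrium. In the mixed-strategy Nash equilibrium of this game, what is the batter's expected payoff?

-7/4

The pitcher's mix must leave the batter indifferent between sit Curveball and sit Fastball.
  the batter's payoff to sit Curveball: p·(-7) + (1−p)·0 = -7p
  the batter's payoff to sit Fastball: p·(-1) + (1−p)·(-2) = p - 2
  -7p = p - 2  ⇒  -8p = -2  ⇒  p = 1/4.
At equilibrium the batter is indifferent across columns, so the batter's payoff equals the payoff from sit Curveball: (1/4)·(-7) + (3/4)·0 = -7/4.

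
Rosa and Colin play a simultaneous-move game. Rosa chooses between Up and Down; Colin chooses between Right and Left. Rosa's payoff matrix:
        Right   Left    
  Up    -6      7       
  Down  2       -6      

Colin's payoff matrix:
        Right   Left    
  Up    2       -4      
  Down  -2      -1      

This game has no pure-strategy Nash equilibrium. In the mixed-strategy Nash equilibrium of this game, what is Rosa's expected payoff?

In a mixed equilibrium Rosa is indifferent between Up and Down; this condition fixes q.
  Rosa's payoff from Up: q·(-6) + (1−q)·7 = -13q + 7
  Rosa's payoff from Down: q·2 + (1−q)·(-6) = 8q - 6
  -13q + 7 = 8q - 6  ⇒  -21q = -13  ⇒  q = 13/21.
At equilibrium Rosa is indifferent across rows, so Rosa's payoff equals the payoff from Up: (13/21)·(-6) + (8/21)·7 = -22/21.

-22/21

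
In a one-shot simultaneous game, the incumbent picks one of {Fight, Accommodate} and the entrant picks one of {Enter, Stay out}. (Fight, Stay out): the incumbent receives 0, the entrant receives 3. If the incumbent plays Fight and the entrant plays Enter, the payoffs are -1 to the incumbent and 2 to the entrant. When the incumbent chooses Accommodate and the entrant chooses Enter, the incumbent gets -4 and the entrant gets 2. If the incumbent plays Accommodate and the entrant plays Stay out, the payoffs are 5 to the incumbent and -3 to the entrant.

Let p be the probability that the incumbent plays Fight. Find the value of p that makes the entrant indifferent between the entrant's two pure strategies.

p = 5/6

The entrant's indifference between Enter and Stay out determines the incumbent's mixing probability p:
  the entrant's payoff to Enter: p·2 + (1−p)·2 = 2
  the entrant's payoff to Stay out: p·3 + (1−p)·(-3) = 6p - 3
  2 = 6p - 3  ⇒  -6p = -5  ⇒  p = 5/6.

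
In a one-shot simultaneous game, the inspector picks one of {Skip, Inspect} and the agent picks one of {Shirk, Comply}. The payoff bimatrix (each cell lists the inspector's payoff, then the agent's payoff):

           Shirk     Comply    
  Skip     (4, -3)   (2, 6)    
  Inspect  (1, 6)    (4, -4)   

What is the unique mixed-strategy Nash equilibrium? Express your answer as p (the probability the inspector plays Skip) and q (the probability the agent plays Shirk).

p = 10/19, q = 2/5

Set the agent's expected payoff from Shirk equal to that from Comply:
  the agent's payoff to Shirk: p·(-3) + (1−p)·6 = -9p + 6
  the agent's payoff to Comply: p·6 + (1−p)·(-4) = 10p - 4
  -9p + 6 = 10p - 4  ⇒  -19p = -10  ⇒  p = 10/19.
The inspector's indifference between Skip and Inspect determines the agent's mixing probability q:
  the inspector's payoff to Skip: q·4 + (1−q)·2 = 2q + 2
  the inspector's payoff to Inspect: q·1 + (1−q)·4 = -3q + 4
  2q + 2 = -3q + 4  ⇒  5q = 2  ⇒  q = 2/5.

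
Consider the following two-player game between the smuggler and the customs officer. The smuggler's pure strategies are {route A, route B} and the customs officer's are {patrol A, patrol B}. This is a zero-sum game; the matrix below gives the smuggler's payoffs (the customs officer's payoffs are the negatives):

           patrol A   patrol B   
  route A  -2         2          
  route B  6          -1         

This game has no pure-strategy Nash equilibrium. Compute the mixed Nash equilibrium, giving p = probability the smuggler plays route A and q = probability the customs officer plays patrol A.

Set the customs officer's expected payoff from patrol A equal to that from patrol B:
  the customs officer's expected payoff from patrol A: p·2 + (1−p)·(-6) = 8p - 6
  the customs officer's expected payoff from patrol B: p·(-2) + (1−p)·1 = -3p + 1
  8p - 6 = -3p + 1  ⇒  11p = 7  ⇒  p = 7/11.
The customs officer's mix must leave the smuggler indifferent between route A and route B.
  the smuggler's payoff to route A: q·(-2) + (1−q)·2 = -4q + 2
  the smuggler's payoff to route B: q·6 + (1−q)·(-1) = 7q - 1
  -4q + 2 = 7q - 1  ⇒  -11q = -3  ⇒  q = 3/11.

p = 7/11, q = 3/11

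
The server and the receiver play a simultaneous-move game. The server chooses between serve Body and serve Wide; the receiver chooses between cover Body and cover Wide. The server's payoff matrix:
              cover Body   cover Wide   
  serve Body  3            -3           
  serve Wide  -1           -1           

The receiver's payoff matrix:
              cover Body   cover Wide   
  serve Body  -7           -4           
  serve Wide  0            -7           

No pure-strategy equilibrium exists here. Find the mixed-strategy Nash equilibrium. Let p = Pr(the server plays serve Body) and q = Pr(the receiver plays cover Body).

p = 7/10, q = 1/3

For the receiver to be willing to mix, the receiver must be indifferent between cover Body and cover Wide, which pins down the server's mix.
  the receiver's expected payoff from cover Body: p·(-7) + (1−p)·0 = -7p
  the receiver's expected payoff from cover Wide: p·(-4) + (1−p)·(-7) = 3p - 7
  -7p = 3p - 7  ⇒  -10p = -7  ⇒  p = 7/10.
The receiver's mix must leave the server indifferent between serve Body and serve Wide.
  the server's expected payoff from serve Body: q·3 + (1−q)·(-3) = 6q - 3
  the server's expected payoff from serve Wide: q·(-1) + (1−q)·(-1) = -1
  6q - 3 = -1  ⇒  6q = 2  ⇒  q = 1/3.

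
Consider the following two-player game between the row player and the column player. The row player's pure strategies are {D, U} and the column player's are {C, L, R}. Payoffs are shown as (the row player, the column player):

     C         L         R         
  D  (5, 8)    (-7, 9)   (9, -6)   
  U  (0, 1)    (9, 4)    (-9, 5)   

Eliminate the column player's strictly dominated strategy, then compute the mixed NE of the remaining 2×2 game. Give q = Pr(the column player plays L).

q = 9/17

The column player's strategy C is strictly dominated by L: 9 > 8 and 4 > 1. Eliminate C.
For the row player to be willing to mix, the row player must be indifferent between D and U, which pins down the column player's mix.
  the row player's payoff from D: q·(-7) + (1−q)·9 = -16q + 9
  the row player's payoff from U: q·9 + (1−q)·(-9) = 18q - 9
  -16q + 9 = 18q - 9  ⇒  -34q = -18  ⇒  q = 9/17.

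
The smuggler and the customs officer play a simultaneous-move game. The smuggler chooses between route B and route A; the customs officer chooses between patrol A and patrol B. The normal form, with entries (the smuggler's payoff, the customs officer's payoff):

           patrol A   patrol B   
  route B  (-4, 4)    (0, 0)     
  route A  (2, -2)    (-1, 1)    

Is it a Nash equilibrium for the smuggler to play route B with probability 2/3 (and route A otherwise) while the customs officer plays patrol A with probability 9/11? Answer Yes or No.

No

Given the smuggler's mix p = 2/3, the customs officer's payoff from patrol A is 2 but from patrol B is 1/3. The customs officer strictly prefers patrol A, so the customs officer would not mix.
So the proposed profile is not a Nash equilibrium.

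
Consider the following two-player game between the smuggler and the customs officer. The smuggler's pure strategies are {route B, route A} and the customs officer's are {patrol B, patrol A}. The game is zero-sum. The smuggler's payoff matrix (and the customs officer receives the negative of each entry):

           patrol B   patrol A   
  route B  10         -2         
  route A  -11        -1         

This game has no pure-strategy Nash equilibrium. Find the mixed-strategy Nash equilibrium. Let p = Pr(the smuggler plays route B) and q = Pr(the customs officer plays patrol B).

The smuggler's mix must leave the customs officer indifferent between patrol B and patrol A.
  the customs officer's payoff to patrol B: p·(-10) + (1−p)·11 = -21p + 11
  the customs officer's payoff to patrol A: p·2 + (1−p)·1 = p + 1
  -21p + 11 = p + 1  ⇒  -22p = -10  ⇒  p = 5/11.
Set the smuggler's expected payoff from route B equal to that from route A:
  the smuggler's payoff from route B: q·10 + (1−q)·(-2) = 12q - 2
  the smuggler's payoff from route A: q·(-11) + (1−q)·(-1) = -10q - 1
  12q - 2 = -10q - 1  ⇒  22q = 1  ⇒  q = 1/22.

p = 5/11, q = 1/22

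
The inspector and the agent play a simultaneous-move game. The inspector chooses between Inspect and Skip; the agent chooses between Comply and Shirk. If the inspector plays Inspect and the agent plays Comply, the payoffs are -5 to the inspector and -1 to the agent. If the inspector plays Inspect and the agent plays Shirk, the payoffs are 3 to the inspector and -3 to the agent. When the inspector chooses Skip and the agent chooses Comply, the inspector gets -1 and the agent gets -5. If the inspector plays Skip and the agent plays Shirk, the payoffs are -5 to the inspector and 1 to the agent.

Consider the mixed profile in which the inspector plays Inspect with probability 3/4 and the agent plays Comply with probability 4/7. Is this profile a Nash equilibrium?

Given the agent's mix q = 4/7, the inspector's payoff from Inspect is -11/7 but from Skip is -19/7. The inspector strictly prefers Inspect, so the inspector would not mix.
So the proposed profile is not a Nash equilibrium.

No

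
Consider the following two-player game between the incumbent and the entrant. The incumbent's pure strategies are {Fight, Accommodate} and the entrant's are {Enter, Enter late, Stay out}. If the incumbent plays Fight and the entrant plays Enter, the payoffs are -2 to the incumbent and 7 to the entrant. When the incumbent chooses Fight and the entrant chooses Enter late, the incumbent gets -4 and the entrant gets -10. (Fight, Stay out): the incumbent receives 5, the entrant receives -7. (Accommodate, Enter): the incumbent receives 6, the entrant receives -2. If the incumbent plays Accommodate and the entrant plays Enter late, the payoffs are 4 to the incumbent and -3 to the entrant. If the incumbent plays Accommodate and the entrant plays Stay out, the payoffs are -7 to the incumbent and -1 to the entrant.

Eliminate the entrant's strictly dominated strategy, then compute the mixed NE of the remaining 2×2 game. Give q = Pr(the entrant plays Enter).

q = 3/5

The entrant's strategy Enter late is strictly dominated by Stay out: -7 > -10 and -1 > -3. Eliminate Enter late.
The incumbent's indifference between Fight and Accommodate determines the entrant's mixing probability q:
  the incumbent's payoff to Fight: q·(-2) + (1−q)·5 = -7q + 5
  the incumbent's payoff to Accommodate: q·6 + (1−q)·(-7) = 13q - 7
  -7q + 5 = 13q - 7  ⇒  -20q = -12  ⇒  q = 3/5.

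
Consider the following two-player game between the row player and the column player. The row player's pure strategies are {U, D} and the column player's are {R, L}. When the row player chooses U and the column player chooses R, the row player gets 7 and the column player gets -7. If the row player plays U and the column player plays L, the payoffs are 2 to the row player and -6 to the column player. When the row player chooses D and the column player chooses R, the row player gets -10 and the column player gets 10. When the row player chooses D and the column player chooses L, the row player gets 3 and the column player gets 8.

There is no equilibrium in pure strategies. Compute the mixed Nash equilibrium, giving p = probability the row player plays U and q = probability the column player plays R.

The row player's mix must leave the column player indifferent between R and L.
  the column player's payoff from R: p·(-7) + (1−p)·10 = -17p + 10
  the column player's payoff from L: p·(-6) + (1−p)·8 = -14p + 8
  -17p + 10 = -14p + 8  ⇒  -3p = -2  ⇒  p = 2/3.
For the row player to be willing to mix, the row player must be indifferent between U and D, which pins down the column player's mix.
  the row player's payoff from U: q·7 + (1−q)·2 = 5q + 2
  the row player's payoff from D: q·(-10) + (1−q)·3 = -13q + 3
  5q + 2 = -13q + 3  ⇒  18q = 1  ⇒  q = 1/18.

p = 2/3, q = 1/18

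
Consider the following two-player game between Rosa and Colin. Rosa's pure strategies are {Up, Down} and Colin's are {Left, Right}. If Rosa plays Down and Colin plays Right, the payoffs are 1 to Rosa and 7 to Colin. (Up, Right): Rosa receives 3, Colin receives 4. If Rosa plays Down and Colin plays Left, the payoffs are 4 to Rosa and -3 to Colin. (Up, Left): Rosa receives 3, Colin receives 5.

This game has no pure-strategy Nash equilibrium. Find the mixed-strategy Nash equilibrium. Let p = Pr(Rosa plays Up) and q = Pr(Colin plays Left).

Colin's indifference between Left and Right determines Rosa's mixing probability p:
  Colin's payoff to Left: p·5 + (1−p)·(-3) = 8p - 3
  Colin's payoff to Right: p·4 + (1−p)·7 = -3p + 7
  8p - 3 = -3p + 7  ⇒  11p = 10  ⇒  p = 10/11.
Rosa's indifference between Up and Down determines Colin's mixing probability q:
  Rosa's expected payoff from Up: q·3 + (1−q)·3 = 3
  Rosa's expected payoff from Down: q·4 + (1−q)·1 = 3q + 1
  3 = 3q + 1  ⇒  -3q = -2  ⇒  q = 2/3.

p = 10/11, q = 2/3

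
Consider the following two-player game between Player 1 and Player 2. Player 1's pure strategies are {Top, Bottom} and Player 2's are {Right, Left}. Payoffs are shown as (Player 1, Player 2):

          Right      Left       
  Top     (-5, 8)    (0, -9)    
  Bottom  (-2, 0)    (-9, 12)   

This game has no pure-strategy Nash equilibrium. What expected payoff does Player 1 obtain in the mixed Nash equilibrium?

-15/4

Player 2's mix must leave Player 1 indifferent between Top and Bottom.
  Player 1's expected payoff from Top: q·(-5) + (1−q)·0 = -5q
  Player 1's expected payoff from Bottom: q·(-2) + (1−q)·(-9) = 7q - 9
  -5q = 7q - 9  ⇒  -12q = -9  ⇒  q = 3/4.
At equilibrium Player 1 is indifferent across rows, so Player 1's payoff equals the payoff from Top: (3/4)·(-5) + (1/4)·0 = -15/4.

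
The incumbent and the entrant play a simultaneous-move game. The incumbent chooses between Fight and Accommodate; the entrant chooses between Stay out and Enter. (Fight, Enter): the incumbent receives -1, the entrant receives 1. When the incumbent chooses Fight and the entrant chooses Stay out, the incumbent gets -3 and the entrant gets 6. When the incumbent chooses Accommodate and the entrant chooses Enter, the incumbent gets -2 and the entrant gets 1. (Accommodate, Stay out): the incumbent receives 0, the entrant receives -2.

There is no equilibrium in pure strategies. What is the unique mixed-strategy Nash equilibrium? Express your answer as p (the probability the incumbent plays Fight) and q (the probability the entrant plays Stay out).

Set the entrant's expected payoff from Stay out equal to that from Enter:
  the entrant's expected payoff from Stay out: p·6 + (1−p)·(-2) = 8p - 2
  the entrant's expected payoff from Enter: p·1 + (1−p)·1 = 1
  8p - 2 = 1  ⇒  8p = 3  ⇒  p = 3/8.
Set the incumbent's expected payoff from Fight equal to that from Accommodate:
  the incumbent's payoff to Fight: q·(-3) + (1−q)·(-1) = -2q - 1
  the incumbent's payoff to Accommodate: q·0 + (1−q)·(-2) = 2q - 2
  -2q - 1 = 2q - 2  ⇒  -4q = -1  ⇒  q = 1/4.

p = 3/8, q = 1/4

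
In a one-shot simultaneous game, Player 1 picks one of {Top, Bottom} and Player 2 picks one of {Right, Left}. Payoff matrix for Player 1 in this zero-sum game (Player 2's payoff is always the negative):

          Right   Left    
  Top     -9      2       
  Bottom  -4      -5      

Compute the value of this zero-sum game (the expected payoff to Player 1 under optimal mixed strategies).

v = -53/12

Player 2's mix must leave Player 1 indifferent between Top and Bottom.
  Player 1's payoff from Top: q·(-9) + (1−q)·2 = -11q + 2
  Player 1's payoff from Bottom: q·(-4) + (1−q)·(-5) = q - 5
  -11q + 2 = q - 5  ⇒  -12q = -7  ⇒  q = 7/12.
The value is Player 1's expected payoff against this mix (using Top): (7/12)·(-9) + (5/12)·2 = -53/12.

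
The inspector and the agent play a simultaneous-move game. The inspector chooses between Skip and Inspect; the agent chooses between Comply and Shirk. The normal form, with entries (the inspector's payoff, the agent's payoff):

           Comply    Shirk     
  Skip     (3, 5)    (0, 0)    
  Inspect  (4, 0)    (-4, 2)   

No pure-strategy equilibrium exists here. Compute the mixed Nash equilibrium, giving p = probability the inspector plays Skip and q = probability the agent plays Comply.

p = 2/7, q = 4/5

For the agent to be willing to mix, the agent must be indifferent between Comply and Shirk, which pins down the inspector's mix.
  the agent's expected payoff from Comply: p·5 + (1−p)·0 = 5p
  the agent's expected payoff from Shirk: p·0 + (1−p)·2 = -2p + 2
  5p = -2p + 2  ⇒  7p = 2  ⇒  p = 2/7.
For the inspector to be willing to mix, the inspector must be indifferent between Skip and Inspect, which pins down the agent's mix.
  the inspector's expected payoff from Skip: q·3 + (1−q)·0 = 3q
  the inspector's expected payoff from Inspect: q·4 + (1−q)·(-4) = 8q - 4
  3q = 8q - 4  ⇒  -5q = -4  ⇒  q = 4/5.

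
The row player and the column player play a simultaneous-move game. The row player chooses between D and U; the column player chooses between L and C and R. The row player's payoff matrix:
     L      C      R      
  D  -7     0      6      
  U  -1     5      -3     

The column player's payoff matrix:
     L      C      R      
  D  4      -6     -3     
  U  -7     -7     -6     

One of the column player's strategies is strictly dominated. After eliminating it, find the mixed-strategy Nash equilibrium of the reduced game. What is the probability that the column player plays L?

The column player's strategy C is strictly dominated by R: -3 > -6 and -6 > -7. Eliminate C.
In a mixed equilibrium the row player is indifferent between D and U; this condition fixes q.
  the row player's payoff from D: q·(-7) + (1−q)·6 = -13q + 6
  the row player's payoff from U: q·(-1) + (1−q)·(-3) = 2q - 3
  -13q + 6 = 2q - 3  ⇒  -15q = -9  ⇒  q = 3/5.

q = 3/5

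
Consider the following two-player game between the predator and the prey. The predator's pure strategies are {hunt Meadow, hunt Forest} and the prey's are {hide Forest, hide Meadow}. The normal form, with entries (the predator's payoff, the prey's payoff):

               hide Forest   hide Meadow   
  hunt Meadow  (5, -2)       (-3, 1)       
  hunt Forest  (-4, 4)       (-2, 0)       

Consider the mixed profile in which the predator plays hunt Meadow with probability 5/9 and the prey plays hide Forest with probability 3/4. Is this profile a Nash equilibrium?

No

Given the predator's mix p = 5/9, the prey's payoff from hide Forest is 2/3 but from hide Meadow is 5/9. The prey strictly prefers hide Forest, so the prey would not mix.
So the proposed profile is not a Nash equilibrium.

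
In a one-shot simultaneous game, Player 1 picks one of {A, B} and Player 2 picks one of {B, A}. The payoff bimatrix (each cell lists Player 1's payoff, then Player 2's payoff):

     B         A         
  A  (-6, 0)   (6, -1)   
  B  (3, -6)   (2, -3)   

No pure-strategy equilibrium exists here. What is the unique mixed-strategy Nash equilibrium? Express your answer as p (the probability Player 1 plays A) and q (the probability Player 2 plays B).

p = 3/4, q = 4/13

Player 1's mix must leave Player 2 indifferent between B and A.
  Player 2's payoff from B: p·0 + (1−p)·(-6) = 6p - 6
  Player 2's payoff from A: p·(-1) + (1−p)·(-3) = 2p - 3
  6p - 6 = 2p - 3  ⇒  4p = 3  ⇒  p = 3/4.
Player 2's mix must leave Player 1 indifferent between A and B.
  Player 1's payoff from A: q·(-6) + (1−q)·6 = -12q + 6
  Player 1's payoff from B: q·3 + (1−q)·2 = q + 2
  -12q + 6 = q + 2  ⇒  -13q = -4  ⇒  q = 4/13.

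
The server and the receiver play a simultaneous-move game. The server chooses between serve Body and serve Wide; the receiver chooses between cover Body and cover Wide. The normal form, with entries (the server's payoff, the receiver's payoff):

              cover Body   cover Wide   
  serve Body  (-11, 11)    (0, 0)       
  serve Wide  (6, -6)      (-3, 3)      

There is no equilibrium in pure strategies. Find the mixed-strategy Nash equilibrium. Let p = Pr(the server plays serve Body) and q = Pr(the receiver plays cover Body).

In a mixed equilibrium the receiver is indifferent between cover Body and cover Wide; this condition fixes p.
  the receiver's payoff to cover Body: p·11 + (1−p)·(-6) = 17p - 6
  the receiver's payoff to cover Wide: p·0 + (1−p)·3 = -3p + 3
  17p - 6 = -3p + 3  ⇒  20p = 9  ⇒  p = 9/20.
Set the server's expected payoff from serve Body equal to that from serve Wide:
  the server's payoff to serve Body: q·(-11) + (1−q)·0 = -11q
  the server's payoff to serve Wide: q·6 + (1−q)·(-3) = 9q - 3
  -11q = 9q - 3  ⇒  -20q = -3  ⇒  q = 3/20.

p = 9/20, q = 3/20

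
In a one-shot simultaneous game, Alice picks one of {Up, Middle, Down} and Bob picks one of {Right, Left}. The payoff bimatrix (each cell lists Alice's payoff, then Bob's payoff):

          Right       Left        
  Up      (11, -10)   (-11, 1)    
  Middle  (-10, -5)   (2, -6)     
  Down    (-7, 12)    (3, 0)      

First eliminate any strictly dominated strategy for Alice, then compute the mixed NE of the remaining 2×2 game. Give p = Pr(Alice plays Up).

p = 12/23

Alice's strategy Middle is strictly dominated by Down: -7 > -10 and 3 > 2. Eliminate Middle.
Bob's indifference between Right and Left determines Alice's mixing probability p:
  Bob's payoff to Right: p·(-10) + (1−p)·12 = -22p + 12
  Bob's payoff to Left: p·1 + (1−p)·0 = p
  -22p + 12 = p  ⇒  -23p = -12  ⇒  p = 12/23.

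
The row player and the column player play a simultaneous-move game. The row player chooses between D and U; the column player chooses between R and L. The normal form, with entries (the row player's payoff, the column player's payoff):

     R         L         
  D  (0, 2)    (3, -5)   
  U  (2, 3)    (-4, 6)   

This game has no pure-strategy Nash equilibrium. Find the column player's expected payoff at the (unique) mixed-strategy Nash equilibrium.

27/10

The column player's indifference between R and L determines the row player's mixing probability p:
  the column player's payoff from R: p·2 + (1−p)·3 = -p + 3
  the column player's payoff from L: p·(-5) + (1−p)·6 = -11p + 6
  -p + 3 = -11p + 6  ⇒  10p = 3  ⇒  p = 3/10.
At equilibrium the column player is indifferent across columns, so the column player's payoff equals the payoff from R: (3/10)·2 + (7/10)·3 = 27/10.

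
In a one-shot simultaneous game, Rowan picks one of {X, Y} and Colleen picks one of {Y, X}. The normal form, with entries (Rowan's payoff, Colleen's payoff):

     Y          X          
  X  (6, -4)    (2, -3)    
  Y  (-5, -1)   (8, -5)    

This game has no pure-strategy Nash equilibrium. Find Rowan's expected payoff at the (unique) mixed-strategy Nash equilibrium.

58/17

Rowan's indifference between X and Y determines Colleen's mixing probability q:
  Rowan's payoff from X: q·6 + (1−q)·2 = 4q + 2
  Rowan's payoff from Y: q·(-5) + (1−q)·8 = -13q + 8
  4q + 2 = -13q + 8  ⇒  17q = 6  ⇒  q = 6/17.
At equilibrium Rowan is indifferent across rows, so Rowan's payoff equals the payoff from X: (6/17)·6 + (11/17)·2 = 58/17.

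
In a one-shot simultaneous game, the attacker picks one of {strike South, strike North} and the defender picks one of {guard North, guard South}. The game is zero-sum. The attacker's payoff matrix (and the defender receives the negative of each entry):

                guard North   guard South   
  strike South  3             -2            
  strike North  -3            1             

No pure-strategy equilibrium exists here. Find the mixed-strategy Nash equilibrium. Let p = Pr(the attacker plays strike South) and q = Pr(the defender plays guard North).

p = 4/9, q = 1/3

The defender's indifference between guard North and guard South determines the attacker's mixing probability p:
  the defender's payoff from guard North: p·(-3) + (1−p)·3 = -6p + 3
  the defender's payoff from guard South: p·2 + (1−p)·(-1) = 3p - 1
  -6p + 3 = 3p - 1  ⇒  -9p = -4  ⇒  p = 4/9.
Set the attacker's expected payoff from strike South equal to that from strike North:
  the attacker's payoff to strike South: q·3 + (1−q)·(-2) = 5q - 2
  the attacker's payoff to strike North: q·(-3) + (1−q)·1 = -4q + 1
  5q - 2 = -4q + 1  ⇒  9q = 3  ⇒  q = 1/3.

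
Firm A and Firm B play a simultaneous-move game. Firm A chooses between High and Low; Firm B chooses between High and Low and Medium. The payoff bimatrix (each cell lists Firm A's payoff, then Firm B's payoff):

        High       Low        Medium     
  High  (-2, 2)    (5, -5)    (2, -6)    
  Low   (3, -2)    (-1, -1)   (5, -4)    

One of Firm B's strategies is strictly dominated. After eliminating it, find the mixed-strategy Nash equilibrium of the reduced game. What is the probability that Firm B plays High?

q = 6/11

Firm B's strategy Medium is strictly dominated by Low: -5 > -6 and -1 > -4. Eliminate Medium.
In a mixed equilibrium Firm A is indifferent between High and Low; this condition fixes q.
  Firm A's expected payoff from High: q·(-2) + (1−q)·5 = -7q + 5
  Firm A's expected payoff from Low: q·3 + (1−q)·(-1) = 4q - 1
  -7q + 5 = 4q - 1  ⇒  -11q = -6  ⇒  q = 6/11.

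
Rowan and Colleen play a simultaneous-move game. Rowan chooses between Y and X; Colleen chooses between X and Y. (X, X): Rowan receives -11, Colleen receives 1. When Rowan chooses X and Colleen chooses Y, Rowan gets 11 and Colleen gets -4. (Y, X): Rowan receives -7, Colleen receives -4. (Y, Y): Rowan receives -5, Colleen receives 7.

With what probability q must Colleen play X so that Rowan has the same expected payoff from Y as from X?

q = 4/5

For Rowan to be willing to mix, Rowan must be indifferent between Y and X, which pins down Colleen's mix.
  Rowan's expected payoff from Y: q·(-7) + (1−q)·(-5) = -2q - 5
  Rowan's expected payoff from X: q·(-11) + (1−q)·11 = -22q + 11
  -2q - 5 = -22q + 11  ⇒  20q = 16  ⇒  q = 4/5.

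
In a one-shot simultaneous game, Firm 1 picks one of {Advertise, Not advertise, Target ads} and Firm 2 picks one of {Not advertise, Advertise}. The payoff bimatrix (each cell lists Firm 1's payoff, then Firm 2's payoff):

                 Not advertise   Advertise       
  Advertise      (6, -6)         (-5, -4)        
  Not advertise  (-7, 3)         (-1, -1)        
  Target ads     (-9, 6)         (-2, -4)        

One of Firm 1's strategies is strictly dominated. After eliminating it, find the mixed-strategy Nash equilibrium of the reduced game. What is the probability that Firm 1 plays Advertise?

Firm 1's strategy Target ads is strictly dominated by Not advertise: -7 > -9 and -1 > -2. Eliminate Target ads.
In a mixed equilibrium Firm 2 is indifferent between Not advertise and Advertise; this condition fixes p.
  Firm 2's expected payoff from Not advertise: p·(-6) + (1−p)·3 = -9p + 3
  Firm 2's expected payoff from Advertise: p·(-4) + (1−p)·(-1) = -3p - 1
  -9p + 3 = -3p - 1  ⇒  -6p = -4  ⇒  p = 2/3.

p = 2/3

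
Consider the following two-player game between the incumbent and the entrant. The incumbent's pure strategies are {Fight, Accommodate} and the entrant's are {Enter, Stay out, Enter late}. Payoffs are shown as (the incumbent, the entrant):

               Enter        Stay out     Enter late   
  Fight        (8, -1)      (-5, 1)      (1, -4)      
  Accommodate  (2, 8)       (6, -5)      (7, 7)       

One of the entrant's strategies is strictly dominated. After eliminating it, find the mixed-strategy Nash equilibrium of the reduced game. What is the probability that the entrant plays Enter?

q = 11/17

The entrant's strategy Enter late is strictly dominated by Enter: -1 > -4 and 8 > 7. Eliminate Enter late.
In a mixed equilibrium the incumbent is indifferent between Fight and Accommodate; this condition fixes q.
  the incumbent's expected payoff from Fight: q·8 + (1−q)·(-5) = 13q - 5
  the incumbent's expected payoff from Accommodate: q·2 + (1−q)·6 = -4q + 6
  13q - 5 = -4q + 6  ⇒  17q = 11  ⇒  q = 11/17.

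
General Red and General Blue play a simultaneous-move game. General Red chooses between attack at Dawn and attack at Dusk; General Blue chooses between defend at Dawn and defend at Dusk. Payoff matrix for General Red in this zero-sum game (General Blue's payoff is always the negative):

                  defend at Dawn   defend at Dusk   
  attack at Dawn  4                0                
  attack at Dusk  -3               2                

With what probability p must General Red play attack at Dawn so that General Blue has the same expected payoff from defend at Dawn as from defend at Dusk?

p = 5/9

General Red's mix must leave General Blue indifferent between defend at Dawn and defend at Dusk.
  General Blue's payoff from defend at Dawn: p·(-4) + (1−p)·3 = -7p + 3
  General Blue's payoff from defend at Dusk: p·0 + (1−p)·(-2) = 2p - 2
  -7p + 3 = 2p - 2  ⇒  -9p = -5  ⇒  p = 5/9.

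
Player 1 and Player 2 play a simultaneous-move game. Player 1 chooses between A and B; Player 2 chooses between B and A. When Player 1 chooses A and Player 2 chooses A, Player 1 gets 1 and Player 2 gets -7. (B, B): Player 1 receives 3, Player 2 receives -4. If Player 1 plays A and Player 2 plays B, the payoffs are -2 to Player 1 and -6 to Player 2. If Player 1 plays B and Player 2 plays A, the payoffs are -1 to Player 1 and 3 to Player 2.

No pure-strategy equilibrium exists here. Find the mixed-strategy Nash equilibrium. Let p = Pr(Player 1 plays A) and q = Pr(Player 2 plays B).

p = 7/8, q = 2/7

Player 1's mix must leave Player 2 indifferent between B and A.
  Player 2's expected payoff from B: p·(-6) + (1−p)·(-4) = -2p - 4
  Player 2's expected payoff from A: p·(-7) + (1−p)·3 = -10p + 3
  -2p - 4 = -10p + 3  ⇒  8p = 7  ⇒  p = 7/8.
Player 2's mix must leave Player 1 indifferent between A and B.
  Player 1's payoff from A: q·(-2) + (1−q)·1 = -3q + 1
  Player 1's payoff from B: q·3 + (1−q)·(-1) = 4q - 1
  -3q + 1 = 4q - 1  ⇒  -7q = -2  ⇒  q = 2/7.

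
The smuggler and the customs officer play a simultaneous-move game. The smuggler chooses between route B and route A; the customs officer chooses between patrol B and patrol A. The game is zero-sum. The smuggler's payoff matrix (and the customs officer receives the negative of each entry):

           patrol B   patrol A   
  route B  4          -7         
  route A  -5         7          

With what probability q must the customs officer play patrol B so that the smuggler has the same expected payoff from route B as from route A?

q = 14/23

The customs officer's mix must leave the smuggler indifferent between route B and route A.
  the smuggler's payoff to route B: q·4 + (1−q)·(-7) = 11q - 7
  the smuggler's payoff to route A: q·(-5) + (1−q)·7 = -12q + 7
  11q - 7 = -12q + 7  ⇒  23q = 14  ⇒  q = 14/23.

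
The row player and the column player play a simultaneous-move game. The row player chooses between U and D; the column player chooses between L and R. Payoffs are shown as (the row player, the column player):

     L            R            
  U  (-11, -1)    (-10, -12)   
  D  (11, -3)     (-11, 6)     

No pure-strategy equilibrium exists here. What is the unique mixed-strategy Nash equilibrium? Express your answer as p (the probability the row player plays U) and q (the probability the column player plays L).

For the column player to be willing to mix, the column player must be indifferent between L and R, which pins down the row player's mix.
  the column player's payoff from L: p·(-1) + (1−p)·(-3) = 2p - 3
  the column player's payoff from R: p·(-12) + (1−p)·6 = -18p + 6
  2p - 3 = -18p + 6  ⇒  20p = 9  ⇒  p = 9/20.
The column player's mix must leave the row player indifferent between U and D.
  the row player's payoff from U: q·(-11) + (1−q)·(-10) = -q - 10
  the row player's payoff from D: q·11 + (1−q)·(-11) = 22q - 11
  -q - 10 = 22q - 11  ⇒  -23q = -1  ⇒  q = 1/23.

p = 9/20, q = 1/23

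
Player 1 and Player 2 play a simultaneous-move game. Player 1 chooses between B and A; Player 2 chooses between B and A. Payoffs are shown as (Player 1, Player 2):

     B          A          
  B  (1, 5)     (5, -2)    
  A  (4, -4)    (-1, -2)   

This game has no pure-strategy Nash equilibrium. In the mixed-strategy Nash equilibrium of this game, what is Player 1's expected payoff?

7/3

Set Player 1's expected payoff from B equal to that from A:
  Player 1's payoff to B: q·1 + (1−q)·5 = -4q + 5
  Player 1's payoff to A: q·4 + (1−q)·(-1) = 5q - 1
  -4q + 5 = 5q - 1  ⇒  -9q = -6  ⇒  q = 2/3.
At equilibrium Player 1 is indifferent across rows, so Player 1's payoff equals the payoff from B: (2/3)·1 + (1/3)·5 = 7/3.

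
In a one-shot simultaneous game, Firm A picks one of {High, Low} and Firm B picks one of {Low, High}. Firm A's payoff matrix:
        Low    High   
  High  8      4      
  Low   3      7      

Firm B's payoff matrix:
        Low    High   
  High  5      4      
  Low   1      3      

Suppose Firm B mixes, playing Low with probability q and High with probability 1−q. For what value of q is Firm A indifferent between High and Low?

Firm A's indifference between High and Low determines Firm B's mixing probability q:
  Firm A's expected payoff from High: q·8 + (1−q)·4 = 4q + 4
  Firm A's expected payoff from Low: q·3 + (1−q)·7 = -4q + 7
  4q + 4 = -4q + 7  ⇒  8q = 3  ⇒  q = 3/8.

q = 3/8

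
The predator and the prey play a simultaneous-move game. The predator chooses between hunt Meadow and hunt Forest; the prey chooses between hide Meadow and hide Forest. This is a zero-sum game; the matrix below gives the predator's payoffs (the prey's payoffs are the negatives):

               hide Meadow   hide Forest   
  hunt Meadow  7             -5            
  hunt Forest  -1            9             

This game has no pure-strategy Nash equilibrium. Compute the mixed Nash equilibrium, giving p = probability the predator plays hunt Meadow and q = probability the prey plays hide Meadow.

p = 5/11, q = 7/11

The prey's indifference between hide Meadow and hide Forest determines the predator's mixing probability p:
  the prey's expected payoff from hide Meadow: p·(-7) + (1−p)·1 = -8p + 1
  the prey's expected payoff from hide Forest: p·5 + (1−p)·(-9) = 14p - 9
  -8p + 1 = 14p - 9  ⇒  -22p = -10  ⇒  p = 5/11.
In a mixed equilibrium the predator is indifferent between hunt Meadow and hunt Forest; this condition fixes q.
  the predator's expected payoff from hunt Meadow: q·7 + (1−q)·(-5) = 12q - 5
  the predator's expected payoff from hunt Forest: q·(-1) + (1−q)·9 = -10q + 9
  12q - 5 = -10q + 9  ⇒  22q = 14  ⇒  q = 7/11.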